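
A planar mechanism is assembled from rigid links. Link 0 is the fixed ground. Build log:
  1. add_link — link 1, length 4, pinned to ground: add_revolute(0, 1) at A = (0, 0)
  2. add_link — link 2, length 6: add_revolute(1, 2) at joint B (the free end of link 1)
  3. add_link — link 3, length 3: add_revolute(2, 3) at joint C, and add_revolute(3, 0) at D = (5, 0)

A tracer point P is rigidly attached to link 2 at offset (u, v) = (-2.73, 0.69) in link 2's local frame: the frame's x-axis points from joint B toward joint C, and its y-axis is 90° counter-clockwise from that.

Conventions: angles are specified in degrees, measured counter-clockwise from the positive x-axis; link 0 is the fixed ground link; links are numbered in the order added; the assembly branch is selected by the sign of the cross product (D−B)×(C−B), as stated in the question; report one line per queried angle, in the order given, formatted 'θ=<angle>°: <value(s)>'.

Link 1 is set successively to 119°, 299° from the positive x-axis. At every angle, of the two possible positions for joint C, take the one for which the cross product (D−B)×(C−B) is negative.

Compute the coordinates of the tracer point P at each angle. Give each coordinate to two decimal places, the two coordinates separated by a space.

A=(0,0), D=(5.00,0)
θ=119°: B = A + 4.00·(cos119°, sin119°) = (-1.9392, 3.4985)
θ=119°: |BD| = 7.7713
θ=119°: circle(B,6.00) ∩ circle(D,3.00): a=5.6228, h=2.0938
θ=119°:   candidates: C₊=(4.0242,2.8369) cross=16.272; C₋=(2.1390,-0.9025) cross=-16.272
θ=119°:   branch - wants cross < 0 → take C=(2.1390,-0.9025) (cross=-16.272)
θ=119°: ex = (C−B)/|BC| = (0.6797,-0.7335); ey = (0.7335,0.6797)
θ=119°: P = B + -2.73·ex + 0.69·ey = (-3.2887,5.9699)
θ=299°: B = A + 4.00·(cos299°, sin299°) = (1.9392, -3.4985)
θ=299°: |BD| = 4.6484
θ=299°: circle(B,6.00) ∩ circle(D,3.00): a=5.2284, h=2.9434
θ=299°:   candidates: C₊=(3.1667,2.3746) cross=13.682; C₋=(7.5972,-1.5016) cross=-13.682
θ=299°:   branch - wants cross < 0 → take C=(7.5972,-1.5016) (cross=-13.682)
θ=299°: ex = (C−B)/|BC| = (0.9430,0.3328); ey = (-0.3328,0.9430)
θ=299°: P = B + -2.73·ex + 0.69·ey = (-0.8648,-3.7564)

θ=119°: -3.29 5.97
θ=299°: -0.86 -3.76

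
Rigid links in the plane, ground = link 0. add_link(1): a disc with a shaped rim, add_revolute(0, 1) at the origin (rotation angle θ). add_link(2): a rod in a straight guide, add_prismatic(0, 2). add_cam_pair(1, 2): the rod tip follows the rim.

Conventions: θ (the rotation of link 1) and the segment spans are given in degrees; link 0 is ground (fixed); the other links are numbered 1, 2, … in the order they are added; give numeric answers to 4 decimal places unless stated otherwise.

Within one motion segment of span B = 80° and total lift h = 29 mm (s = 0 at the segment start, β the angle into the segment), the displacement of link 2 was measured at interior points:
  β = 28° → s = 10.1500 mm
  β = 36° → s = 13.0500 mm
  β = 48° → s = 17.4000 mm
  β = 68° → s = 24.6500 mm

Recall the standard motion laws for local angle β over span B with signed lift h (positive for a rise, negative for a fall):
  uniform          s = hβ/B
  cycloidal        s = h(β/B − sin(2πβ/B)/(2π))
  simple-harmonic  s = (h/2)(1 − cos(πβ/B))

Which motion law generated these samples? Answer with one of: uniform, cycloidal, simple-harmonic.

candidates at β/B = r: uniform s = h·r (linear in β); cycloidal s = h·(r − sin(2πr)/(2π)); simple-harmonic s = (h/2)(1 − cos(πr))
β=28°: printed 10.1500 | uniform 10.1500, cycloidal 6.4160, simple-harmonic 7.9171
β=36°: printed 13.0500 | uniform 13.0500, cycloidal 11.6237, simple-harmonic 12.2317
β=48°: printed 17.4000 | uniform 17.4000, cycloidal 20.1129, simple-harmonic 18.9807
β=68°: printed 24.6500 | uniform 24.6500, cycloidal 28.3840, simple-harmonic 27.4196
only one law matches every sample → uniform

uniform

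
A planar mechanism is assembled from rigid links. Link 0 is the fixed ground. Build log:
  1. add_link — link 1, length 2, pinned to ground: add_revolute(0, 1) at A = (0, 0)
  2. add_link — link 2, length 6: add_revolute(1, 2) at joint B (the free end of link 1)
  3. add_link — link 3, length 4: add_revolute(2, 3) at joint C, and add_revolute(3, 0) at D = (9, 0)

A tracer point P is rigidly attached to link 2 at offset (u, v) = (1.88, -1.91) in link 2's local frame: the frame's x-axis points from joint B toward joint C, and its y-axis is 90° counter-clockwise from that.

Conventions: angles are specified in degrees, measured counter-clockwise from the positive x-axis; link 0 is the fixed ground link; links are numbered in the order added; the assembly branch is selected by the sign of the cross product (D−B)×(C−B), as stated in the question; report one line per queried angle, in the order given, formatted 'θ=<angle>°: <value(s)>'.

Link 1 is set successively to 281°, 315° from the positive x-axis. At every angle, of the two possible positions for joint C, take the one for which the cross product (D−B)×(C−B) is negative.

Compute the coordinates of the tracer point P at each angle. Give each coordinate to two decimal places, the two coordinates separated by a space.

A=(0,0), D=(9.00,0)
θ=281°: B = A + 2.00·(cos281°, sin281°) = (0.3816, -1.9633)
θ=281°: |BD| = 8.8392
θ=281°: circle(B,6.00) ∩ circle(D,4.00): a=5.5509, h=2.2776
θ=281°:   candidates: C₊=(5.2880,1.4903) cross=20.132; C₋=(6.2997,-2.9510) cross=-20.132
θ=281°:   branch - wants cross < 0 → take C=(6.2997,-2.9510) (cross=-20.132)
θ=281°: ex = (C−B)/|BC| = (0.9864,-0.1646); ey = (0.1646,0.9864)
θ=281°: P = B + 1.88·ex + -1.91·ey = (1.9215,-4.1567)
θ=315°: B = A + 2.00·(cos315°, sin315°) = (1.4142, -1.4142)
θ=315°: |BD| = 7.7165
θ=315°: circle(B,6.00) ∩ circle(D,4.00): a=5.1542, h=3.0716
θ=315°:   candidates: C₊=(5.9182,2.5499) cross=23.702; C₋=(7.0440,-3.4891) cross=-23.702
θ=315°:   branch - wants cross < 0 → take C=(7.0440,-3.4891) (cross=-23.702)
θ=315°: ex = (C−B)/|BC| = (0.9383,-0.3458); ey = (0.3458,0.9383)
θ=315°: P = B + 1.88·ex + -1.91·ey = (2.5177,-3.8565)

θ=281°: 1.92 -4.16
θ=315°: 2.52 -3.86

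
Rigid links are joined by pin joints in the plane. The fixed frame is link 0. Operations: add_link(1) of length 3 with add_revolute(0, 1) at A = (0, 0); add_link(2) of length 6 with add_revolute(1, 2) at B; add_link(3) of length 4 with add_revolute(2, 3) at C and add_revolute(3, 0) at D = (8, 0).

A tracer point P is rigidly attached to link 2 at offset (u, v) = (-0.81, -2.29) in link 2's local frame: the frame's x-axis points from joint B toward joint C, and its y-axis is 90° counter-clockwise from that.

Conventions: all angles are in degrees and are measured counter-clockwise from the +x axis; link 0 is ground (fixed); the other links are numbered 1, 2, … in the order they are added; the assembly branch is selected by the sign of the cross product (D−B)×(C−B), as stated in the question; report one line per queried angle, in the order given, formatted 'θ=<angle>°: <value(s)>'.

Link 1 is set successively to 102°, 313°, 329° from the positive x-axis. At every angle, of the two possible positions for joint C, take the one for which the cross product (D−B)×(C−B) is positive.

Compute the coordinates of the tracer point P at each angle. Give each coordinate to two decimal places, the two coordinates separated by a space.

A=(0,0), D=(8.00,0)
θ=102°: B = A + 3.00·(cos102°, sin102°) = (-0.6237, 2.9344)
θ=102°: |BD| = 9.1093
θ=102°: circle(B,6.00) ∩ circle(D,4.00): a=5.6524, h=2.0124
θ=102°:   candidates: C₊=(5.3757,3.0188) cross=18.332; C₋=(4.0791,-0.7916) cross=-18.332
θ=102°:   branch + wants cross > 0 → take C=(5.3757,3.0188) (cross=18.332)
θ=102°: ex = (C−B)/|BC| = (0.9999,0.0141); ey = (-0.0141,0.9999)
θ=102°: P = B + -0.81·ex + -2.29·ey = (-1.4015,0.6333)
θ=313°: B = A + 3.00·(cos313°, sin313°) = (2.0460, -2.1941)
θ=313°: |BD| = 6.3454
θ=313°: circle(B,6.00) ∩ circle(D,4.00): a=4.7486, h=3.6675
θ=313°:   candidates: C₊=(5.2336,2.8891) cross=23.272; C₋=(7.7698,-3.9934) cross=-23.272
θ=313°:   branch + wants cross > 0 → take C=(5.2336,2.8891) (cross=23.272)
θ=313°: ex = (C−B)/|BC| = (0.5313,0.8472); ey = (-0.8472,0.5313)
θ=313°: P = B + -0.81·ex + -2.29·ey = (3.5558,-4.0969)
θ=329°: B = A + 3.00·(cos329°, sin329°) = (2.5715, -1.5451)
θ=329°: |BD| = 5.6441
θ=329°: circle(B,6.00) ∩ circle(D,4.00): a=4.5938, h=3.8596
θ=329°:   candidates: C₊=(5.9332,3.4247) cross=21.784; C₋=(8.0464,-3.9997) cross=-21.784
θ=329°:   branch + wants cross > 0 → take C=(5.9332,3.4247) (cross=21.784)
θ=329°: ex = (C−B)/|BC| = (0.5603,0.8283); ey = (-0.8283,0.5603)
θ=329°: P = B + -0.81·ex + -2.29·ey = (4.0145,-3.4991)

θ=102°: -1.40 0.63
θ=313°: 3.56 -4.10
θ=329°: 4.01 -3.50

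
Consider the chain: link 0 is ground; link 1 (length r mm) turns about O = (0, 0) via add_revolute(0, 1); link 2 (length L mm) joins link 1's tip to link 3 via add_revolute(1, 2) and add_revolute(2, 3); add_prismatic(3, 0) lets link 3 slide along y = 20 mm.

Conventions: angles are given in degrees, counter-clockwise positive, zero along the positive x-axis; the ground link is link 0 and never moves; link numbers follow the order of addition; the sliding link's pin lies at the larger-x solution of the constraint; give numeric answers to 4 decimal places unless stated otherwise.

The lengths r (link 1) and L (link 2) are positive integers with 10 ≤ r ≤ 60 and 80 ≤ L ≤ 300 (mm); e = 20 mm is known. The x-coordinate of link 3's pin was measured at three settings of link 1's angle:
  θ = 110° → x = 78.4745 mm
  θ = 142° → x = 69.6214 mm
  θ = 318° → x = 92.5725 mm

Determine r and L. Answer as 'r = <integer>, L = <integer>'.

constraint per measurement: (x − r cos θ)² + (r sin θ − e)² = L²
subtracting the θ₁ and θ₂ equations cancels the r² and L² terms:
r = (x₁² − x₂²) / (2[(x₁cos θ₁ + e sin θ₁) − (x₂cos θ₂ + e sin θ₂)]) = 18.9998 → r = 19
L² = (x₁ − r cos θ₁)² + (r sin θ₁ − e)² = 7224.9954 → L = 85.0000 → L = 85
check at θ₃=318°: x = 92.5725 (printed 92.5725) ✓

r = 19, L = 85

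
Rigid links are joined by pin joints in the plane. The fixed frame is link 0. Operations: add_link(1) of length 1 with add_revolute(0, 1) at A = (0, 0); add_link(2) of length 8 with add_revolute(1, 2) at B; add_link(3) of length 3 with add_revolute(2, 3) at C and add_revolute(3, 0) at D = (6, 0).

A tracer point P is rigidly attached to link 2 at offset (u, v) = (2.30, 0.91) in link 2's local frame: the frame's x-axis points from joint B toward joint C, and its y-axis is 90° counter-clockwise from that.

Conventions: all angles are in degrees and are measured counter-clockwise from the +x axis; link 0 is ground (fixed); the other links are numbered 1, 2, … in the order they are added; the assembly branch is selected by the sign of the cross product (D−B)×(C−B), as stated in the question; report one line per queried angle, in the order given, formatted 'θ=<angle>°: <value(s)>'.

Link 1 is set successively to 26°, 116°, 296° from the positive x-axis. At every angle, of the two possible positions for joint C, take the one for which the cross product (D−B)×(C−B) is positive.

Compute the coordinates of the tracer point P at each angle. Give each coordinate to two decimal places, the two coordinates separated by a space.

A=(0,0), D=(6.00,0)
θ=26°: B = A + 1.00·(cos26°, sin26°) = (0.8988, 0.4384)
θ=26°: |BD| = 5.1200
θ=26°: circle(B,8.00) ∩ circle(D,3.00): a=7.9311, h=1.0478
θ=26°:   candidates: C₊=(8.8905,0.8032) cross=5.365; C₋=(8.7111,-1.2846) cross=-5.365
θ=26°:   branch + wants cross > 0 → take C=(8.8905,0.8032) (cross=5.365)
θ=26°: ex = (C−B)/|BC| = (0.9990,0.0456); ey = (-0.0456,0.9990)
θ=26°: P = B + 2.30·ex + 0.91·ey = (3.1549,1.4523)
θ=116°: B = A + 1.00·(cos116°, sin116°) = (-0.4384, 0.8988)
θ=116°: |BD| = 6.5008
θ=116°: circle(B,8.00) ∩ circle(D,3.00): a=7.4806, h=2.8355
θ=116°:   candidates: C₊=(7.3625,2.6728) cross=18.433; C₋=(6.5784,-2.9437) cross=-18.433
θ=116°:   branch + wants cross > 0 → take C=(7.3625,2.6728) (cross=18.433)
θ=116°: ex = (C−B)/|BC| = (0.9751,0.2217); ey = (-0.2217,0.9751)
θ=116°: P = B + 2.30·ex + 0.91·ey = (1.6026,2.2962)
θ=296°: B = A + 1.00·(cos296°, sin296°) = (0.4384, -0.8988)
θ=296°: |BD| = 5.6338
θ=296°: circle(B,8.00) ∩ circle(D,3.00): a=7.6982, h=2.1768
θ=296°:   candidates: C₊=(7.6907,2.4782) cross=12.264; C₋=(8.3852,-1.8196) cross=-12.264
θ=296°:   branch + wants cross > 0 → take C=(7.6907,2.4782) (cross=12.264)
θ=296°: ex = (C−B)/|BC| = (0.9065,0.4221); ey = (-0.4221,0.9065)
θ=296°: P = B + 2.30·ex + 0.91·ey = (2.1393,0.8971)

θ=26°: 3.15 1.45
θ=116°: 1.60 2.30
θ=296°: 2.14 0.90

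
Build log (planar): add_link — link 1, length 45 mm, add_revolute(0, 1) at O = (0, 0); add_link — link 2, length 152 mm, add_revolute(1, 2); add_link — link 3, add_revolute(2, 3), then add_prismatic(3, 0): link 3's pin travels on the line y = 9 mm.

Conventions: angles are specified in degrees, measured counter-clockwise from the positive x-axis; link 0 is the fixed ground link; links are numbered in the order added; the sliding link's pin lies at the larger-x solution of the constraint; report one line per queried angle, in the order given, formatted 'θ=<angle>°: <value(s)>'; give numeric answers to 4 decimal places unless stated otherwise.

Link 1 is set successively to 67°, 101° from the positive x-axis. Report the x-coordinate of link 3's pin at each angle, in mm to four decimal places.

geometry: r = 45 mm, L = 152 mm, e = 9 mm
θ=67°: crank pin P = (r cos θ, r sin θ) = (17.582901, 41.422718)
θ=67°: h = r sin θ − e = 41.422718 − 9 = 32.422718
θ=67°: x = r cos θ + √(L² − h²) = 17.582901 + 148.501742 = 166.084643
θ=101°: crank pin P = (r cos θ, r sin θ) = (-8.586405, 44.173223)
θ=101°: h = r sin θ − e = 44.173223 − 9 = 35.173223
θ=101°: x = r cos θ + √(L² − h²) = -8.586405 + 147.874421 = 139.288016

θ=67°: 166.0846
θ=101°: 139.2880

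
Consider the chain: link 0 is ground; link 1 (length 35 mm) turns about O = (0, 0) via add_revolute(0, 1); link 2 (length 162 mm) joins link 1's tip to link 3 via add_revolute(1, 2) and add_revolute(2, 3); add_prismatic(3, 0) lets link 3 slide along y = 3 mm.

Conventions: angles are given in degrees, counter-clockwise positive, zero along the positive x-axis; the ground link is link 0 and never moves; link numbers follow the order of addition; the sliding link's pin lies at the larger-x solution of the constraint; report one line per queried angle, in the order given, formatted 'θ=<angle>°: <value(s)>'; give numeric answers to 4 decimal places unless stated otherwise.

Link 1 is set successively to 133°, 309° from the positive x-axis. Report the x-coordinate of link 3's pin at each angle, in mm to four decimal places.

geometry: r = 35 mm, L = 162 mm, e = 3 mm
θ=133°: crank pin P = (r cos θ, r sin θ) = (-23.869943, 25.597380)
θ=133°: h = r sin θ − e = 25.597380 − 3 = 22.597380
θ=133°: x = r cos θ + √(L² − h²) = -23.869943 + 160.416204 = 136.546261
θ=309°: crank pin P = (r cos θ, r sin θ) = (22.026214, -27.200109)
θ=309°: h = r sin θ − e = -27.200109 − 3 = -30.200109
θ=309°: x = r cos θ + √(L² − h²) = 22.026214 + 159.160150 = 181.186364

θ=133°: 136.5463
θ=309°: 181.1864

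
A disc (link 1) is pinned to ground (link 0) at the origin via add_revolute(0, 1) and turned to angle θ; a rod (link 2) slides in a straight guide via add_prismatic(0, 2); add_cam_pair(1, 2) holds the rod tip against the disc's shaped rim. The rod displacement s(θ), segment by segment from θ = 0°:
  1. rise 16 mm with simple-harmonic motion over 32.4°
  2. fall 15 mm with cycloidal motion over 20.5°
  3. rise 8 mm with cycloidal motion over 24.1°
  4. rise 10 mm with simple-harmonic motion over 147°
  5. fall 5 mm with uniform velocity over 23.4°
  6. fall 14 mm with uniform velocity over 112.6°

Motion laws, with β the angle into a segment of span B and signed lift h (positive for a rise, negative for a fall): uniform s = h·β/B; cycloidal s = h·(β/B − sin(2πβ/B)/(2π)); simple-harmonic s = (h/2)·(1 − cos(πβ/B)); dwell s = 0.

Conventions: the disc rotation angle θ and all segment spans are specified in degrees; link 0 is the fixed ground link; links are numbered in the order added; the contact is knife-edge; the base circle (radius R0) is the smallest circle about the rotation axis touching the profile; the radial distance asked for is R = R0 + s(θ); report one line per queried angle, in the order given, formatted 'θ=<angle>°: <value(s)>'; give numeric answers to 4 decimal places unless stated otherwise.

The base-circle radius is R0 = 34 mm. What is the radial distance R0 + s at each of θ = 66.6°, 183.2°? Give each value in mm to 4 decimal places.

segment 1 (0° to 32.4°, simple-harmonic, h = 16) is passed completely: s = 0.0000 + (16) = 16.0000
segment 2 (32.4° to 52.9°, cycloidal, h = -15) is passed completely: s = 16.0000 + (-15) = 1.0000
θ = 66.6° falls in segment 3 (52.9° to 77°, cycloidal, h = 8): β = 66.6 − 52.9 = 13.7°, B = 24.1°; Δs = 8·(0.5685 − sin(2π·0.5685)/(2π)) = 5.0787; s = 1.0000 + 5.0787 = 6.0787
segment 3 (52.9° to 77°, cycloidal, h = 8) is passed completely: s = 1.0000 + (8) = 9.0000
θ = 183.2° falls in segment 4 (77° to 224°, simple-harmonic, h = 10): β = 183.2 − 77 = 106.2°, B = 147°; Δs = 10/2·(1 − cos(π·0.7224)) = 8.2167; s = 9.0000 + 8.2167 = 17.2167
θ=66.6°: R = R0 + s = 34 + 6.0787 = 40.0787
θ=183.2°: R = R0 + s = 34 + 17.2167 = 51.2167

θ=66.6°: 40.0787
θ=183.2°: 51.2167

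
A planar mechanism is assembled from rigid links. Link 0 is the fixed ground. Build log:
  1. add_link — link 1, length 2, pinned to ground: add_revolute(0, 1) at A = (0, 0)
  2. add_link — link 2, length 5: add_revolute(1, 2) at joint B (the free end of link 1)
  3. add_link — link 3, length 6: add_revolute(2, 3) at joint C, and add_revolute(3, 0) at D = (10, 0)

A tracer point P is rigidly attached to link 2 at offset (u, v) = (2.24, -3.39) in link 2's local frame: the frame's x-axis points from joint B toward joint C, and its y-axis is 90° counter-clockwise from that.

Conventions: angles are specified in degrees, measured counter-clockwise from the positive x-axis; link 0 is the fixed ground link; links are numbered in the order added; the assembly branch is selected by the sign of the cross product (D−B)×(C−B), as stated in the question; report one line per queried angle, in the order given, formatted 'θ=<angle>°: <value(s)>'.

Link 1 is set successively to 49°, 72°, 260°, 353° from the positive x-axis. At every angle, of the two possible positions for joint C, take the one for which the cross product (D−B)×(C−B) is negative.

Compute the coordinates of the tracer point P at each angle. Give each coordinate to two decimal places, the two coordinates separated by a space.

A=(0,0), D=(10.00,0)
θ=49°: B = A + 2.00·(cos49°, sin49°) = (1.3121, 1.5094)
θ=49°: |BD| = 8.8180
θ=49°: circle(B,5.00) ∩ circle(D,6.00): a=3.7853, h=3.2667
θ=49°:   candidates: C₊=(5.6007,4.0800) cross=28.806; C₋=(4.4824,-2.3570) cross=-28.806
θ=49°:   branch - wants cross < 0 → take C=(4.4824,-2.3570) (cross=-28.806)
θ=49°: ex = (C−B)/|BC| = (0.6340,-0.7733); ey = (0.7733,0.6340)
θ=49°: P = B + 2.24·ex + -3.39·ey = (0.1109,-2.3722)
θ=72°: B = A + 2.00·(cos72°, sin72°) = (0.6180, 1.9021)
θ=72°: |BD| = 9.5728
θ=72°: circle(B,5.00) ∩ circle(D,6.00): a=4.2119, h=2.6945
θ=72°:   candidates: C₊=(5.2813,3.7059) cross=25.794; C₋=(4.2105,-1.5755) cross=-25.794
θ=72°:   branch - wants cross < 0 → take C=(4.2105,-1.5755) (cross=-25.794)
θ=72°: ex = (C−B)/|BC| = (0.7185,-0.6955); ey = (0.6955,0.7185)
θ=72°: P = B + 2.24·ex + -3.39·ey = (-0.1303,-2.0916)
θ=260°: B = A + 2.00·(cos260°, sin260°) = (-0.3473, -1.9696)
θ=260°: |BD| = 10.5331
θ=260°: circle(B,5.00) ∩ circle(D,6.00): a=4.7444, h=1.5782
θ=260°:   candidates: C₊=(4.0183,0.4680) cross=16.624; C₋=(4.6085,-2.6329) cross=-16.624
θ=260°:   branch - wants cross < 0 → take C=(4.6085,-2.6329) (cross=-16.624)
θ=260°: ex = (C−B)/|BC| = (0.9912,-0.1326); ey = (0.1326,0.9912)
θ=260°: P = B + 2.24·ex + -3.39·ey = (1.4232,-5.6268)
θ=353°: B = A + 2.00·(cos353°, sin353°) = (1.9851, -0.2437)
θ=353°: |BD| = 8.0186
θ=353°: circle(B,5.00) ∩ circle(D,6.00): a=3.3234, h=3.7356
θ=353°:   candidates: C₊=(5.1934,3.5912) cross=29.955; C₋=(5.4205,-3.8766) cross=-29.955
θ=353°:   branch - wants cross < 0 → take C=(5.4205,-3.8766) (cross=-29.955)
θ=353°: ex = (C−B)/|BC| = (0.6871,-0.7266); ey = (0.7266,0.6871)
θ=353°: P = B + 2.24·ex + -3.39·ey = (1.0611,-4.2005)

θ=49°: 0.11 -2.37
θ=72°: -0.13 -2.09
θ=260°: 1.42 -5.63
θ=353°: 1.06 -4.20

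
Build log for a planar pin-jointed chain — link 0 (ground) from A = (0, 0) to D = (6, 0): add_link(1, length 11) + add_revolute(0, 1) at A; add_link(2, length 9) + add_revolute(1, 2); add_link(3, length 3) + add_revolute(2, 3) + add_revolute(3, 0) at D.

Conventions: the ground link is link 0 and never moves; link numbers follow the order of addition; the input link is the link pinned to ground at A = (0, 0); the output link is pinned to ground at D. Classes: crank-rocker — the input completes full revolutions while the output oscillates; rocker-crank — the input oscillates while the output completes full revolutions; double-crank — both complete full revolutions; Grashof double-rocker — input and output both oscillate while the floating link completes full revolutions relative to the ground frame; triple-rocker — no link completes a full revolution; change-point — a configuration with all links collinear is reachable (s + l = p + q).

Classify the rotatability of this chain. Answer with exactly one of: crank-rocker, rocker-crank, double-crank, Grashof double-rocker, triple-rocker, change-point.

lengths: ground=6, input=11, coupler=9, output=3
sorted: s=3 (shortest), l=11 (longest), p+q=15
s + l = 14 vs p + q = 15
s + l < p + q (Grashof) with shortest = output link → rocker-crank

rocker-crank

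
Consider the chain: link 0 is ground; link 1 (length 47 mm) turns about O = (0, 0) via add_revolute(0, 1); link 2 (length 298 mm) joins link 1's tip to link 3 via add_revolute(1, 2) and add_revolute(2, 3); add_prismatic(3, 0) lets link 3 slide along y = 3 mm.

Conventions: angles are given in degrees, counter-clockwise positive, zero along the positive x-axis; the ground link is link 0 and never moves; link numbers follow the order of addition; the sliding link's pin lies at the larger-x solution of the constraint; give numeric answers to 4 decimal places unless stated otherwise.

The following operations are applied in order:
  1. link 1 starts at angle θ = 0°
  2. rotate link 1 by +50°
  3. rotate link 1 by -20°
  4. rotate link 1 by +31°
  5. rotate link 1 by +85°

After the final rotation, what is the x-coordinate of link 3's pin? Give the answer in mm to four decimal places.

geometry: r = 47 mm, L = 298 mm, e = 3 mm; θ starts at 0°
rotate link 1 by +50°: θ ← 0° +50° = 50°
rotate link 1 by -20°: θ ← 50° -20° = 30°
rotate link 1 by +31°: θ ← 30° +31° = 61°
rotate link 1 by +85°: θ ← 61° +85° = 146°
crank pin P = (r cos θ, r sin θ) = (-38.964766, 26.282066)
h = r sin θ − e = 26.282066 − 3 = 23.282066
x = r cos θ + √(L² − h²) = -38.964766 + 297.089120 = 258.124354

258.1244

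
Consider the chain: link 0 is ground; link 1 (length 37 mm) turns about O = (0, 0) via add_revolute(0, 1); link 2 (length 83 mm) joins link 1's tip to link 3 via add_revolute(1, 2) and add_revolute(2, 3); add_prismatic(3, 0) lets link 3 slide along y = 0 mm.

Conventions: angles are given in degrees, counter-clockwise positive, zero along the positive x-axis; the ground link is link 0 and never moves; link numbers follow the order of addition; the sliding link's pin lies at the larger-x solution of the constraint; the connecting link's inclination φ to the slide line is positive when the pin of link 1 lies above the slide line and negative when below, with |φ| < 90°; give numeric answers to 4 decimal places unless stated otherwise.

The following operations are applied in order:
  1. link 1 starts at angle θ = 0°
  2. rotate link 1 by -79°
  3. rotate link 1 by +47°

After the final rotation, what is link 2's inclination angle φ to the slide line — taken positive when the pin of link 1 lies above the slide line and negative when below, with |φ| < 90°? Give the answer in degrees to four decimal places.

geometry: r = 37 mm, L = 83 mm, e = 0 mm; θ starts at 0°
rotate link 1 by -79°: θ ← 0° -79° = -79°
rotate link 1 by +47°: θ ← -79° +47° = -32°
h = r sin θ − e = -19.607013 − 0 = -19.607013
sin φ = h / L = -19.607013 / 83 = -0.23622907
φ = arcsin(-0.23622907) = -13.664083°

-13.6641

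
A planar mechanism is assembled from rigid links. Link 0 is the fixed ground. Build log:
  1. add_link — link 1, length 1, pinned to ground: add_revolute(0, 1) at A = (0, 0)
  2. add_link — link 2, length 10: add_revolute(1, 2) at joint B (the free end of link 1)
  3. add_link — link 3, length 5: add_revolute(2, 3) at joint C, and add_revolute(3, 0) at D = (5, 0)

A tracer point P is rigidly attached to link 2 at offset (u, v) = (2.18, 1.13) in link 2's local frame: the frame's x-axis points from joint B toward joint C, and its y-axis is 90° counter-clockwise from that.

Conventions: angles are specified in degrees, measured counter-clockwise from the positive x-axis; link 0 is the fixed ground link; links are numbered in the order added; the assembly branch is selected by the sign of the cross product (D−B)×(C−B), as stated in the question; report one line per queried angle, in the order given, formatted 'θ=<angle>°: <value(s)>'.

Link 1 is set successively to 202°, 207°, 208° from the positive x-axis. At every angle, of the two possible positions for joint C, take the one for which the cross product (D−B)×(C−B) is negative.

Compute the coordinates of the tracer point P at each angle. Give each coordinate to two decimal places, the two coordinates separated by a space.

A=(0,0), D=(5.00,0)
θ=202°: B = A + 1.00·(cos202°, sin202°) = (-0.9272, -0.3746)
θ=202°: |BD| = 5.9390
θ=202°: circle(B,10.00) ∩ circle(D,5.00): a=9.2837, h=3.7166
θ=202°:   candidates: C₊=(8.1036,3.9202) cross=22.073; C₋=(8.5724,-3.4982) cross=-22.073
θ=202°:   branch - wants cross < 0 → take C=(8.5724,-3.4982) (cross=-22.073)
θ=202°: ex = (C−B)/|BC| = (0.9500,-0.3124); ey = (0.3124,0.9500)
θ=202°: P = B + 2.18·ex + 1.13·ey = (1.4967,0.0179)
θ=207°: B = A + 1.00·(cos207°, sin207°) = (-0.8910, -0.4540)
θ=207°: |BD| = 5.9085
θ=207°: circle(B,10.00) ∩ circle(D,5.00): a=9.3011, h=3.6729
θ=207°:   candidates: C₊=(8.1003,3.9227) cross=21.701; C₋=(8.6648,-3.4014) cross=-21.701
θ=207°:   branch - wants cross < 0 → take C=(8.6648,-3.4014) (cross=-21.701)
θ=207°: ex = (C−B)/|BC| = (0.9556,-0.2947); ey = (0.2947,0.9556)
θ=207°: P = B + 2.18·ex + 1.13·ey = (1.5252,-0.0167)
θ=208°: B = A + 1.00·(cos208°, sin208°) = (-0.8829, -0.4695)
θ=208°: |BD| = 5.9017
θ=208°: circle(B,10.00) ∩ circle(D,5.00): a=9.3050, h=3.6630
θ=208°:   candidates: C₊=(8.1012,3.9221) cross=21.618; C₋=(8.6839,-3.3806) cross=-21.618
θ=208°:   branch - wants cross < 0 → take C=(8.6839,-3.3806) (cross=-21.618)
θ=208°: ex = (C−B)/|BC| = (0.9567,-0.2911); ey = (0.2911,0.9567)
θ=208°: P = B + 2.18·ex + 1.13·ey = (1.5316,-0.0230)

θ=202°: 1.50 0.02
θ=207°: 1.53 -0.02
θ=208°: 1.53 -0.02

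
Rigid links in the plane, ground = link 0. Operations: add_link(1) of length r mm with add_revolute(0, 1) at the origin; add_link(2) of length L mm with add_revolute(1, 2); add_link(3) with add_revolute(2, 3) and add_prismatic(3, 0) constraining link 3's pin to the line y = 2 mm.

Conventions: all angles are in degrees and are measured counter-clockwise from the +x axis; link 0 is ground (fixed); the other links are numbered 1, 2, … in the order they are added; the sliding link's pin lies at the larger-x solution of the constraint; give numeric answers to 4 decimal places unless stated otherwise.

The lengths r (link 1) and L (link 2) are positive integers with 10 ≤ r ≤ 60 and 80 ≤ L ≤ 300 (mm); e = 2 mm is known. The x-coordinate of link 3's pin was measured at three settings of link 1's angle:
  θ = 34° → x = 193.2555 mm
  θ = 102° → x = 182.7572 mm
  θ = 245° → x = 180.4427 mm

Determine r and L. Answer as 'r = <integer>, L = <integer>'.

constraint per measurement: (x − r cos θ)² + (r sin θ − e)² = L²
subtracting the θ₁ and θ₂ equations cancels the r² and L² terms:
r = (x₁² − x₂²) / (2[(x₁cos θ₁ + e sin θ₁) − (x₂cos θ₂ + e sin θ₂)]) = 10.0000 → r = 10
L² = (x₁ − r cos θ₁)² + (r sin θ₁ − e)² = 34224.9992 → L = 185.0000 → L = 185
check at θ₃=245°: x = 180.4427 (printed 180.4427) ✓

r = 10, L = 185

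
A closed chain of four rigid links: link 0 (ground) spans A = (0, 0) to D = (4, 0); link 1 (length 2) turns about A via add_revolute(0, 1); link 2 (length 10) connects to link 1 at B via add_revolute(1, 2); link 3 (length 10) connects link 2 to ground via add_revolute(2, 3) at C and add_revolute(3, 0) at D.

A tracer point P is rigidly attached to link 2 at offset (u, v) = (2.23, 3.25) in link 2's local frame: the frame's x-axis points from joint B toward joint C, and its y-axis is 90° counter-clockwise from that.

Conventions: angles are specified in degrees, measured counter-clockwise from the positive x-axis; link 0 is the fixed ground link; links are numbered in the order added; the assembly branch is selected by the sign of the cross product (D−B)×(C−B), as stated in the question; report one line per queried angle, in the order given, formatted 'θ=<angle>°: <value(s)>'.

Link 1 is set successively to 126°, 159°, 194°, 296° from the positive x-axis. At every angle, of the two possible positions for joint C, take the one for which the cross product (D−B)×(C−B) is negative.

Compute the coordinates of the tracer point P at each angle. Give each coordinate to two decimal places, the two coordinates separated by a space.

A=(0,0), D=(4.00,0)
θ=126°: B = A + 2.00·(cos126°, sin126°) = (-1.1756, 1.6180)
θ=126°: |BD| = 5.4226
θ=126°: circle(B,10.00) ∩ circle(D,10.00): a=2.7113, h=9.6254
θ=126°:   candidates: C₊=(4.2843,9.9960) cross=52.195; C₋=(-1.4599,-8.3779) cross=-52.195
θ=126°:   branch - wants cross < 0 → take C=(-1.4599,-8.3779) (cross=-52.195)
θ=126°: ex = (C−B)/|BC| = (-0.0284,-0.9996); ey = (0.9996,-0.0284)
θ=126°: P = B + 2.23·ex + 3.25·ey = (2.0097,-0.7035)
θ=159°: B = A + 2.00·(cos159°, sin159°) = (-1.8672, 0.7167)
θ=159°: |BD| = 5.9108
θ=159°: circle(B,10.00) ∩ circle(D,10.00): a=2.9554, h=9.5533
θ=159°:   candidates: C₊=(2.2248,9.8412) cross=56.467; C₋=(-0.0920,-9.1244) cross=-56.467
θ=159°:   branch - wants cross < 0 → take C=(-0.0920,-9.1244) (cross=-56.467)
θ=159°: ex = (C−B)/|BC| = (0.1775,-0.9841); ey = (0.9841,0.1775)
θ=159°: P = B + 2.23·ex + 3.25·ey = (1.7271,-0.9009)
θ=194°: B = A + 2.00·(cos194°, sin194°) = (-1.9406, -0.4838)
θ=194°: |BD| = 5.9603
θ=194°: circle(B,10.00) ∩ circle(D,10.00): a=2.9801, h=9.5456
θ=194°:   candidates: C₊=(0.2548,9.2722) cross=56.894; C₋=(1.8046,-9.7560) cross=-56.894
θ=194°:   branch - wants cross < 0 → take C=(1.8046,-9.7560) (cross=-56.894)
θ=194°: ex = (C−B)/|BC| = (0.3745,-0.9272); ey = (0.9272,0.3745)
θ=194°: P = B + 2.23·ex + 3.25·ey = (1.9080,-1.3344)
θ=296°: B = A + 2.00·(cos296°, sin296°) = (0.8767, -1.7976)
θ=296°: |BD| = 3.6036
θ=296°: circle(B,10.00) ∩ circle(D,10.00): a=1.8018, h=9.8363
θ=296°:   candidates: C₊=(-2.4683,7.6264) cross=35.446; C₋=(7.3450,-9.4240) cross=-35.446
θ=296°:   branch - wants cross < 0 → take C=(7.3450,-9.4240) (cross=-35.446)
θ=296°: ex = (C−B)/|BC| = (0.6468,-0.7626); ey = (0.7626,0.6468)
θ=296°: P = B + 2.23·ex + 3.25·ey = (4.7977,-1.3961)

θ=126°: 2.01 -0.70
θ=159°: 1.73 -0.90
θ=194°: 1.91 -1.33
θ=296°: 4.80 -1.40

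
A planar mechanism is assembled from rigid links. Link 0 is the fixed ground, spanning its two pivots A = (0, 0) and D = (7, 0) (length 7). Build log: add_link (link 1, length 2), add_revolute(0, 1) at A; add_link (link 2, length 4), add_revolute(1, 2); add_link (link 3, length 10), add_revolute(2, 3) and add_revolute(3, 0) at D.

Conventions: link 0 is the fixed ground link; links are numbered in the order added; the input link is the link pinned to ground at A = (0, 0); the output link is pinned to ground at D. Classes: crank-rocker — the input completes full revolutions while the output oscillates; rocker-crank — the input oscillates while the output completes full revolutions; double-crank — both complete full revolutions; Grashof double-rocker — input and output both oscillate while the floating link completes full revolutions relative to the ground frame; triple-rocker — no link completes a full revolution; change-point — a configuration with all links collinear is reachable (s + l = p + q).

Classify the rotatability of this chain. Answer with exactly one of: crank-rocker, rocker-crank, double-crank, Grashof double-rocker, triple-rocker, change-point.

lengths: ground=7, input=2, coupler=4, output=10
sorted: s=2 (shortest), l=10 (longest), p+q=11
s + l = 12 vs p + q = 11
s + l > p + q → non-Grashof → no link fully rotates → triple-rocker

triple-rocker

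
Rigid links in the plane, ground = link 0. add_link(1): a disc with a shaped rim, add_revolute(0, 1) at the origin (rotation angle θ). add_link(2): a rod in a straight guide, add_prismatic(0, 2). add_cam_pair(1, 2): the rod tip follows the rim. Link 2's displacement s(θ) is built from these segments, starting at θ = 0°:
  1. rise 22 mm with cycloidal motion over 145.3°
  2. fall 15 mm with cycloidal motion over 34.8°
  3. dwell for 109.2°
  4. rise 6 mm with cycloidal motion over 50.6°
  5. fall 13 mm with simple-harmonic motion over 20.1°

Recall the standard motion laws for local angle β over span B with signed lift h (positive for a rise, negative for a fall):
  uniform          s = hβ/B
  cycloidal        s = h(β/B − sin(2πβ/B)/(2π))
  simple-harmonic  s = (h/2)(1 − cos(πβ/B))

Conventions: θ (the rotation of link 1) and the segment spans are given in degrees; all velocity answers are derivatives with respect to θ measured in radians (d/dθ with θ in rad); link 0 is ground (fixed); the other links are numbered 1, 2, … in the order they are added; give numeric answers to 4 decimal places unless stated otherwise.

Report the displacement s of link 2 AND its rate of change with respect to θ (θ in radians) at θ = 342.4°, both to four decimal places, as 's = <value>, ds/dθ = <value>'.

segment 1 (0° to 145.3°, cycloidal, h = 22) is passed completely: s = 0.0000 + (22) = 22.0000
segment 2 (145.3° to 180.1°, cycloidal, h = -15) is passed completely: s = 22.0000 + (-15) = 7.0000
segment 3 (180.1° to 289.3°, dwell): s unchanged at 7.0000
segment 4 (289.3° to 339.9°, cycloidal, h = 6) is passed completely: s = 7.0000 + (6) = 13.0000
θ = 342.4° falls in segment 5 (339.9° to 360°, simple-harmonic, h = -13): β = 342.4 − 339.9 = 2.5°, B = 20.1°; Δs = -13/2·(1 − cos(π·0.1244)) = -0.4899; s = 13.0000 − 0.4899 = 12.5101
velocity in seg [339.9°–360°] (simple-harmonic), θ in radians: β = 2.5° = 0.0436 rad, B = 20.1° = 0.3508 rad; ds/dθ = (πh/(2B)) sin(πβ/B) = (π·(-13)/(2·0.3508)) sin(π·0.1244) = -22.170493 mm/rad

s = 12.5101, ds/dθ = -22.1705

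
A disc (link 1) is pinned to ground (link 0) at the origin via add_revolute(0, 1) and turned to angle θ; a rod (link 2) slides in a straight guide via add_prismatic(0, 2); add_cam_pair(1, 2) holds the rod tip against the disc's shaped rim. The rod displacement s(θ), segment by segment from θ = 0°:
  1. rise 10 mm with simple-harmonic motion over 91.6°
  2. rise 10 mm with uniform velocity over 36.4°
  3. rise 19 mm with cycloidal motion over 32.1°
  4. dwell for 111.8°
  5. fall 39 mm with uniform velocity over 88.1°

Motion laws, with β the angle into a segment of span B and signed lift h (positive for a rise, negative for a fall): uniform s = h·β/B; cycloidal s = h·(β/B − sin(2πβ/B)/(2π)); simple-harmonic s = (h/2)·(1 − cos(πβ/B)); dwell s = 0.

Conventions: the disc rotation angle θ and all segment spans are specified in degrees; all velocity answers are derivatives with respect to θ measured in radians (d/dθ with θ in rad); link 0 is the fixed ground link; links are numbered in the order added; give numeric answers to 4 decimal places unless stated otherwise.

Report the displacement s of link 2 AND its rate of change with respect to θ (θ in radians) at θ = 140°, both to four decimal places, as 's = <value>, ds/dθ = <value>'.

segment 1 (0° to 91.6°, simple-harmonic, h = 10) is passed completely: s = 0.0000 + (10) = 10.0000
segment 2 (91.6° to 128°, uniform, h = 10) is passed completely: s = 10.0000 + (10) = 20.0000
θ = 140° falls in segment 3 (128° to 160.1°, cycloidal, h = 19): β = 140 − 128 = 12°, B = 32.1°; Δs = 19·(0.3738 − sin(2π·0.3738)/(2π)) = 4.9489; s = 20.0000 + 4.9489 = 24.9489
velocity in seg [128°–160.1°] (cycloidal), θ in radians: β = 12° = 0.2094 rad, B = 32.1° = 0.5603 rad; ds/dθ = (h/B)(1 − cos(2πβ/B)) = (19/0.5603)(1 − cos(2π·0.3738)) = 57.717113 mm/rad

s = 24.9489, ds/dθ = 57.7171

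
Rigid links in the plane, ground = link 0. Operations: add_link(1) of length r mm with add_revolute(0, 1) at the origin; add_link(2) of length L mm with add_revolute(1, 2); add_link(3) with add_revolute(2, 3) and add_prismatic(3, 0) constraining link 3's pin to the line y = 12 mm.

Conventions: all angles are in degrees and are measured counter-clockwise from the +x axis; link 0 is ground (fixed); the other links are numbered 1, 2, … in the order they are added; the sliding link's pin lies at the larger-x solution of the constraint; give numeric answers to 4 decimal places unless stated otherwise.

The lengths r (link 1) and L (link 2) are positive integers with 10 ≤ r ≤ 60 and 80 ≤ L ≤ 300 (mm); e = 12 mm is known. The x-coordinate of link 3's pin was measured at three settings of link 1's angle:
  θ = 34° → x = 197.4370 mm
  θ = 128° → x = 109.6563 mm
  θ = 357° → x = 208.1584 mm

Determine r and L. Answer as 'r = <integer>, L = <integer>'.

constraint per measurement: (x − r cos θ)² + (r sin θ − e)² = L²
subtracting the θ₁ and θ₂ equations cancels the r² and L² terms:
r = (x₁² − x₂²) / (2[(x₁cos θ₁ + e sin θ₁) − (x₂cos θ₂ + e sin θ₂)]) = 59.0000 → r = 59
L² = (x₁ − r cos θ₁)² + (r sin θ₁ − e)² = 22499.9943 → L = 150.0000 → L = 150
check at θ₃=357°: x = 208.1584 (printed 208.1584) ✓

r = 59, L = 150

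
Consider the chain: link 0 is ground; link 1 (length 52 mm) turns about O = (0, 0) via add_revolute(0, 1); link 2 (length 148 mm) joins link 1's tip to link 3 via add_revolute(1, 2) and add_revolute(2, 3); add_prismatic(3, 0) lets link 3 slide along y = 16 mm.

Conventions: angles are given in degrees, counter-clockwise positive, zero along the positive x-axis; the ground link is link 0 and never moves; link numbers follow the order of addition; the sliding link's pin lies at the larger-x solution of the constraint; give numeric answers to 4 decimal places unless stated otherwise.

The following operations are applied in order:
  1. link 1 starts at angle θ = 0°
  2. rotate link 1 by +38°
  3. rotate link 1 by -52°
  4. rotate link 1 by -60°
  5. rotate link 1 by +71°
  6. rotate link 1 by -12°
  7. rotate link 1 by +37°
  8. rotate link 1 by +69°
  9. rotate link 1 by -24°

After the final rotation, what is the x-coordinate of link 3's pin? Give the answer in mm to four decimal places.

geometry: r = 52 mm, L = 148 mm, e = 16 mm; θ starts at 0°
rotate link 1 by +38°: θ ← 0° +38° = 38°
rotate link 1 by -52°: θ ← 38° -52° = -14°
rotate link 1 by -60°: θ ← -14° -60° = -74°
rotate link 1 by +71°: θ ← -74° +71° = -3°
rotate link 1 by -12°: θ ← -3° -12° = -15°
rotate link 1 by +37°: θ ← -15° +37° = 22°
rotate link 1 by +69°: θ ← 22° +69° = 91°
rotate link 1 by -24°: θ ← 91° -24° = 67°
crank pin P = (r cos θ, r sin θ) = (20.318019, 47.866252)
h = r sin θ − e = 47.866252 − 16 = 31.866252
x = r cos θ + √(L² − h²) = 20.318019 + 144.528689 = 164.846708

164.8467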